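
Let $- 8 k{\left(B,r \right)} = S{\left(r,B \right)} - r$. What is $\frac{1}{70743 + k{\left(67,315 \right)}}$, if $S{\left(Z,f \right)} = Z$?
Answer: $\frac{1}{70743} \approx 1.4136 \cdot 10^{-5}$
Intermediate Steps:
$k{\left(B,r \right)} = 0$ ($k{\left(B,r \right)} = - \frac{r - r}{8} = \left(- \frac{1}{8}\right) 0 = 0$)
$\frac{1}{70743 + k{\left(67,315 \right)}} = \frac{1}{70743 + 0} = \frac{1}{70743}$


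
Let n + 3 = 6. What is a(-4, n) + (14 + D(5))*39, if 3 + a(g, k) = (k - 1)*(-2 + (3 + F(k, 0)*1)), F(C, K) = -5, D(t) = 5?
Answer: 730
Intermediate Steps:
n = 3 (n = -3 + 6 = 3)
a(g, k) = 1 - 4*k (a(g, k) = -3 + (k - 1)*(-2 + (3 - 5*1)) = -3 + (-1 + k)*(-2 + (3 - 5)) = -3 + (-1 + k)*(-2 - 2) = -3 + (-1 + k)*(-4) = -3 + (4 - 4*k) = 1 - 4*k)
a(-4, n) + (14 + D(5))*39 = (1 - 4*3) + (14 + 5)*39 = (1 - 12) + 19*39 = -11 + 741 = 730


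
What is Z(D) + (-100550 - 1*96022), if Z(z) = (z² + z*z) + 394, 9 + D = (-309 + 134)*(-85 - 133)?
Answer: 2909275584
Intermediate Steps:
D = 38141 (D = -9 + (-309 + 134)*(-85 - 133) = -9 - 175*(-218) = -9 + 38150 = 38141)
Z(z) = 394 + 2*z² (Z(z) = (z² + z²) + 394 = 2*z² + 394 = 394 + 2*z²)
Z(D) + (-100550 - 1*96022) = (394 + 2*38141²) + (-100550 - 1*96022) = (394 + 2*1454735881) + (-100550 - 96022) = (394 + 2909471762) - 196572 = 2909472156 - 196572 = 2909275584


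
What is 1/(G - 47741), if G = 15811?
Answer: -1/31930 ≈ -3.1319e-5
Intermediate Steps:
1/(G - 47741) = 1/(15811 - 47741) = 1/(-31930) = -1/31930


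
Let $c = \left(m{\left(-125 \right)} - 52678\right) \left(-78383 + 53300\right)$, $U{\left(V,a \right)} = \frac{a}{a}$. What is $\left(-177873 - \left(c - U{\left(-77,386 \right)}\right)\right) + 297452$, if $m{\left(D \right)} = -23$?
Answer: $-1321779603$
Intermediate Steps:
$U{\left(V,a \right)} = 1$
$c = 1321899183$ ($c = \left(-23 - 52678\right) \left(-78383 + 53300\right) = \left(-52701\right) \left(-25083\right) = 1321899183$)
$\left(-177873 - \left(c - U{\left(-77,386 \right)}\right)\right) + 297452 = \left(-177873 + \left(1 - 1321899183\right)\right) + 297452 = \left(-177873 - 1321899182\right) + 297452 = -1322077055 + 297452 = -1321779603$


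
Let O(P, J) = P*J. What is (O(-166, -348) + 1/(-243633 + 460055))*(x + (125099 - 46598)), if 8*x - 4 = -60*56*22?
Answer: 1731851406554731/432844 ≈ 4.0011e+9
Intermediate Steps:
O(P, J) = J*P
x = -18479/2 (x = ½ + (-60*56*22)/8 = ½ + (-3360*22)/8 = ½ + (⅛)*(-73920) = ½ - 9240 = -18479/2 ≈ -9239.5)
(O(-166, -348) + 1/(-243633 + 460055))*(x + (125099 - 46598)) = (-348*(-166) + 1/(-243633 + 460055))*(-18479/2 + (125099 - 46598)) = (57768 + 1/216422)*(-18479/2 + 78501) = (57768 + 1/216422)*(138523/2) = (12502266097/216422)*(138523/2) = 1731851406554731/432844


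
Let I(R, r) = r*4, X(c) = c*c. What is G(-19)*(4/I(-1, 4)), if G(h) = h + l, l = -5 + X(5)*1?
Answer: 1/4 ≈ 0.25000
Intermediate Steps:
X(c) = c**2
I(R, r) = 4*r
l = 20 (l = -5 + 5**2*1 = -5 + 25*1 = -5 + 25 = 20)
G(h) = 20 + h (G(h) = h + 20 = 20 + h)
G(-19)*(4/I(-1, 4)) = (20 - 19)*(4/((4*4))) = 1*(4/16) = 1*(4*(1/16)) = 1*(1/4) = 1/4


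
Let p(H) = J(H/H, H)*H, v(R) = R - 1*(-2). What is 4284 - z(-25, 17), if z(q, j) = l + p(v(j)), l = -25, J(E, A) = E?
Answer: 4290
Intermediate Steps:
v(R) = 2 + R (v(R) = R + 2 = 2 + R)
p(H) = H (p(H) = (H/H)*H = 1*H = H)
z(q, j) = -23 + j (z(q, j) = -25 + (2 + j) = -23 + j)
4284 - z(-25, 17) = 4284 - (-23 + 17) = 4284 - 1*(-6) = 4284 + 6 = 4290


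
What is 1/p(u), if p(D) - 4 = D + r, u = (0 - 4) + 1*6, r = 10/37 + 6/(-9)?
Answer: 111/622 ≈ 0.17846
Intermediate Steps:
r = -44/111 (r = 10*(1/37) + 6*(-⅑) = 10/37 - ⅔ = -44/111 ≈ -0.39640)
u = 2 (u = -4 + 6 = 2)
p(D) = 400/111 + D (p(D) = 4 + (D - 44/111) = 4 + (-44/111 + D) = 400/111 + D)
1/p(u) = 1/(400/111 + 2) = 1/(622/111) = 111/622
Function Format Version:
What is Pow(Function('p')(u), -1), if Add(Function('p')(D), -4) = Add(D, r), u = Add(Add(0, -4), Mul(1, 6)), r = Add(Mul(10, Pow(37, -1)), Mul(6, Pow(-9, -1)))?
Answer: Rational(111, 622) ≈ 0.17846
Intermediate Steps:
r = Rational(-44, 111) (r = Add(Mul(10, Rational(1, 37)), Mul(6, Rational(-1, 9))) = Add(Rational(10, 37), Rational(-2, 3)) = Rational(-44, 111) ≈ -0.39640)
u = 2 (u = Add(-4, 6) = 2)
Function('p')(D) = Add(Rational(400, 111), D) (Function('p')(D) = Add(4, Add(D, Rational(-44, 111))) = Add(4, Add(Rational(-44, 111), D)) = Add(Rational(400, 111), D))
Pow(Function('p')(u), -1) = Pow(Add(Rational(400, 111), 2), -1) = Pow(Rational(622, 111), -1) = Rational(111, 622)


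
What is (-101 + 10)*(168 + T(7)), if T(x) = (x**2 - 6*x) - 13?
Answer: -14742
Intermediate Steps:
T(x) = -13 + x**2 - 6*x
(-101 + 10)*(168 + T(7)) = (-101 + 10)*(168 + (-13 + 7**2 - 6*7)) = -91*(168 + (-13 + 49 - 42)) = -91*(168 - 6) = -91*162 = -14742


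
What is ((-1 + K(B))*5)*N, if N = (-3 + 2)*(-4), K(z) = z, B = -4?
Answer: -100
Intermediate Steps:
N = 4 (N = -1*(-4) = 4)
((-1 + K(B))*5)*N = ((-1 - 4)*5)*4 = -5*5*4 = -25*4 = -100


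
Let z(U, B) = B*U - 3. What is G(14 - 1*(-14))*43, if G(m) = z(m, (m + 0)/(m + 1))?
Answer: 29971/29 ≈ 1033.5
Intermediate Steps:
z(U, B) = -3 + B*U
G(m) = -3 + m²/(1 + m) (G(m) = -3 + ((m + 0)/(m + 1))*m = -3 + (m/(1 + m))*m = -3 + m²/(1 + m))
G(14 - 1*(-14))*43 = ((-3 + (14 - 1*(-14))² - 3*(14 - 1*(-14)))/(1 + (14 - 1*(-14))))*43 = ((-3 + (14 + 14)² - 3*(14 + 14))/(1 + (14 + 14)))*43 = ((-3 + 28² - 3*28)/(1 + 28))*43 = ((-3 + 784 - 84)/29)*43 = ((1/29)*697)*43 = (697/29)*43 = 29971/29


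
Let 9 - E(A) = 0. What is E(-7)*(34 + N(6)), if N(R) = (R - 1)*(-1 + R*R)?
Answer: 1881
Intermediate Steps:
E(A) = 9 (E(A) = 9 - 1*0 = 9 + 0 = 9)
N(R) = (-1 + R)*(-1 + R²)
E(-7)*(34 + N(6)) = 9*(34 + (1 + 6³ - 1*6 - 1*6²)) = 9*(34 + (1 + 216 - 6 - 1*36)) = 9*(34 + (1 + 216 - 6 - 36)) = 9*(34 + 175) = 9*209 = 1881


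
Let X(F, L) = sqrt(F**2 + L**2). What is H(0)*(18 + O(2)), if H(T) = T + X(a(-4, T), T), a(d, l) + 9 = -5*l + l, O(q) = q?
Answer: 180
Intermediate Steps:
a(d, l) = -9 - 4*l (a(d, l) = -9 + (-5*l + l) = -9 - 4*l)
H(T) = T + sqrt(T**2 + (-9 - 4*T)**2) (H(T) = T + sqrt((-9 - 4*T)**2 + T**2) = T + sqrt(T**2 + (-9 - 4*T)**2))
H(0)*(18 + O(2)) = (0 + sqrt(0**2 + (9 + 4*0)**2))*(18 + 2) = (0 + sqrt(0 + (9 + 0)**2))*20 = (0 + sqrt(0 + 9**2))*20 = (0 + sqrt(0 + 81))*20 = (0 + sqrt(81))*20 = (0 + 9)*20 = 9*20 = 180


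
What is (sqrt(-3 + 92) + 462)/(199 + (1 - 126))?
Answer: 231/37 + sqrt(89)/74 ≈ 6.3707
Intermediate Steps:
(sqrt(-3 + 92) + 462)/(199 + (1 - 126)) = (sqrt(89) + 462)/(199 - 125) = (462 + sqrt(89))/74 = (462 + sqrt(89))*(1/74) = 231/37 + sqrt(89)/74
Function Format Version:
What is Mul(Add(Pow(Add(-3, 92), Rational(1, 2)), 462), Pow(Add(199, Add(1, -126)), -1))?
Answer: Add(Rational(231, 37), Mul(Rational(1, 74), Pow(89, Rational(1, 2)))) ≈ 6.3707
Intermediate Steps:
Mul(Add(Pow(Add(-3, 92), Rational(1, 2)), 462), Pow(Add(199, Add(1, -126)), -1)) = Mul(Add(Pow(89, Rational(1, 2)), 462), Pow(Add(199, -125), -1)) = Mul(Add(462, Pow(89, Rational(1, 2))), Pow(74, -1)) = Mul(Add(462, Pow(89, Rational(1, 2))), Rational(1, 74)) = Add(Rational(231, 37), Mul(Rational(1, 74), Pow(89, Rational(1, 2))))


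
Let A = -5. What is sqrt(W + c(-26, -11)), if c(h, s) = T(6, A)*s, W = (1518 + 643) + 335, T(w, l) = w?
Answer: 9*sqrt(30) ≈ 49.295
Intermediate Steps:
W = 2496 (W = 2161 + 335 = 2496)
c(h, s) = 6*s
sqrt(W + c(-26, -11)) = sqrt(2496 + 6*(-11)) = sqrt(2496 - 66) = sqrt(2430) = 9*sqrt(30)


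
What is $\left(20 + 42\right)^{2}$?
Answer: $3844$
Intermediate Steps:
$\left(20 + 42\right)^{2} = 62^{2} = 3844$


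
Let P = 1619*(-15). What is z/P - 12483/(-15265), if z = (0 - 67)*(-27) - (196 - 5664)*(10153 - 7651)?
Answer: -13904263518/24714035 ≈ -562.61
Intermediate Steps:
P = -24285
z = 13682745 (z = -67*(-27) - (-5468)*2502 = 1809 - 1*(-13680936) = 1809 + 13680936 = 13682745)
z/P - 12483/(-15265) = 13682745/(-24285) - 12483/(-15265) = 13682745*(-1/24285) - 12483*(-1/15265) = -912183/1619 + 12483/15265 = -13904263518/24714035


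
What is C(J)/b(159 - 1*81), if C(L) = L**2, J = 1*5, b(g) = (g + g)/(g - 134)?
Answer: -350/39 ≈ -8.9744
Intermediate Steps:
b(g) = 2*g/(-134 + g) (b(g) = (2*g)/(-134 + g) = 2*g/(-134 + g))
J = 5
C(J)/b(159 - 1*81) = 5**2/((2*(159 - 1*81)/(-134 + (159 - 1*81)))) = 25/((2*(159 - 81)/(-134 + (159 - 81)))) = 25/((2*78/(-134 + 78))) = 25/((2*78/(-56))) = 25/((2*78*(-1/56))) = 25/(-39/14) = 25*(-14/39) = -350/39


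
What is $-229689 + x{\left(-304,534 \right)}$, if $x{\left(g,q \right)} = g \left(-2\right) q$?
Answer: $94983$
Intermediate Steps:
$x{\left(g,q \right)} = - 2 g q$
$-229689 + x{\left(-304,534 \right)} = -229689 - \left(-608\right) 534 = -229689 + 324672 = 94983$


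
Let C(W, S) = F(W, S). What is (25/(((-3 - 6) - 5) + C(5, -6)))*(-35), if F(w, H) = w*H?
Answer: 875/44 ≈ 19.886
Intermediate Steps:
F(w, H) = H*w
C(W, S) = S*W
(25/(((-3 - 6) - 5) + C(5, -6)))*(-35) = (25/(((-3 - 6) - 5) - 6*5))*(-35) = (25/((-9 - 5) - 30))*(-35) = (25/(-14 - 30))*(-35) = (25/(-44))*(-35) = (25*(-1/44))*(-35) = -25/44*(-35) = 875/44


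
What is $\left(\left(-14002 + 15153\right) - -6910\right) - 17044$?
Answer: $-8983$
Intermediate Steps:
$\left(\left(-14002 + 15153\right) - -6910\right) - 17044 = \left(1151 + 6910\right) - 17044 = 8061 - 17044 = -8983$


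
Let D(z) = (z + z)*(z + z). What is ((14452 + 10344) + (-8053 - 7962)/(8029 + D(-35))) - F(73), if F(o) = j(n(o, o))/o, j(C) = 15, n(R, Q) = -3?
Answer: 23401523302/943817 ≈ 24795.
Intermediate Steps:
D(z) = 4*z**2 (D(z) = (2*z)*(2*z) = 4*z**2)
F(o) = 15/o
((14452 + 10344) + (-8053 - 7962)/(8029 + D(-35))) - F(73) = ((14452 + 10344) + (-8053 - 7962)/(8029 + 4*(-35)**2)) - 15/73 = (24796 - 16015/(8029 + 4*1225)) - 15/73 = (24796 - 16015/(8029 + 4900)) - 1*15/73 = (24796 - 16015/12929) - 15/73 = 320571469/12929 - 15/73 = 23401523302/943817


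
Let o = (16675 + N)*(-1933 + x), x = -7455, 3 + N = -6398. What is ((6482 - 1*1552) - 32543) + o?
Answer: -96479925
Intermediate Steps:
N = -6401 (N = -3 - 6398 = -6401)
o = -96452312 (o = (16675 - 6401)*(-1933 - 7455) = 10274*(-9388) = -96452312)
((6482 - 1*1552) - 32543) + o = ((6482 - 1*1552) - 32543) - 96452312 = ((6482 - 1552) - 32543) - 96452312 = (4930 - 32543) - 96452312 = -27613 - 96452312 = -96479925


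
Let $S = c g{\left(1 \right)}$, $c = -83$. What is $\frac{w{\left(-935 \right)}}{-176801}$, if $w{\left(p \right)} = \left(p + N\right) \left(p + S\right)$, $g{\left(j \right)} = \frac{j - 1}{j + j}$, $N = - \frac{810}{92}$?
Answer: $- \frac{40593025}{8132846} \approx -4.9912$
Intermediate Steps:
$N = - \frac{405}{46}$ ($N = \left(-810\right) \frac{1}{92} = - \frac{405}{46} \approx -8.8044$)
$g{\left(j \right)} = \frac{-1 + j}{2 j}$
$S = 0$ ($S = - 83 \frac{-1 + 1}{2 \cdot 1} = - 83 \cdot \frac{1}{2} \cdot 1 \cdot 0 = \left(-83\right) 0 = 0$)
$w{\left(p \right)} = p \left(- \frac{405}{46} + p\right)$ ($w{\left(p \right)} = \left(p - \frac{405}{46}\right) \left(p + 0\right) = \left(- \frac{405}{46} + p\right) p = p \left(- \frac{405}{46} + p\right)$)
$\frac{w{\left(-935 \right)}}{-176801} = \frac{\frac{1}{46} \left(-935\right) \left(-405 + 46 \left(-935\right)\right)}{-176801} = \frac{1}{46} \left(-935\right) \left(-405 - 43010\right) \left(- \frac{1}{176801}\right) = \frac{1}{46} \left(-935\right) \left(-43415\right) \left(- \frac{1}{176801}\right) = \frac{40593025}{46} \left(- \frac{1}{176801}\right) = - \frac{40593025}{8132846}$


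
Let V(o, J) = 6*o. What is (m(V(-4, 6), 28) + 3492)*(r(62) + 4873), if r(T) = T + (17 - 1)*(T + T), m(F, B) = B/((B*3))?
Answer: 72490363/3 ≈ 2.4163e+7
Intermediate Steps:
m(F, B) = ⅓ (m(F, B) = B/((3*B)) = B*(1/(3*B)) = ⅓)
r(T) = 33*T (r(T) = T + 16*(2*T) = T + 32*T = 33*T)
(m(V(-4, 6), 28) + 3492)*(r(62) + 4873) = (⅓ + 3492)*(33*62 + 4873) = 10477*(2046 + 4873)/3 = (10477/3)*6919 = 72490363/3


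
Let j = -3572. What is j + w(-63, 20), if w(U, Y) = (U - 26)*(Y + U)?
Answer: 255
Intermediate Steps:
w(U, Y) = (-26 + U)*(U + Y)
j + w(-63, 20) = -3572 + ((-63)² - 26*(-63) - 26*20 - 63*20) = -3572 + (3969 + 1638 - 520 - 1260) = -3572 + 3827 = 255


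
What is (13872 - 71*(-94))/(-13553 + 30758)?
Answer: 20546/17205 ≈ 1.1942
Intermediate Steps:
(13872 - 71*(-94))/(-13553 + 30758) = (13872 + 6674)/17205 = 20546*(1/17205) = 20546/17205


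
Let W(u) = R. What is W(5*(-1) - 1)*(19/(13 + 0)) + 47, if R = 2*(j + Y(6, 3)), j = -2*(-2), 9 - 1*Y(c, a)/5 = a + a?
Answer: 1333/13 ≈ 102.54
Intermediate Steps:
Y(c, a) = 45 - 10*a (Y(c, a) = 45 - 5*(a + a) = 45 - 10*a)
j = 4
R = 38 (R = 2*(4 + (45 - 10*3)) = 2*(4 + (45 - 30)) = 2*(4 + 15) = 2*19 = 38)
W(u) = 38
W(5*(-1) - 1)*(19/(13 + 0)) + 47 = 38*(19/(13 + 0)) + 47 = 38*(19/13) + 47 = 722/13 + 47 = 1333/13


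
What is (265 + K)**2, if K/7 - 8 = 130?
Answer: 1515361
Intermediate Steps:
K = 966 (K = 56 + 7*130 = 56 + 910 = 966)
(265 + K)**2 = (265 + 966)**2 = 1231**2 = 1515361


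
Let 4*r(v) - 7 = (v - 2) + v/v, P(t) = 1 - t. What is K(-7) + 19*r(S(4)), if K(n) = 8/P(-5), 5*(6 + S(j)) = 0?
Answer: 4/3 ≈ 1.3333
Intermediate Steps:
S(j) = -6 (S(j) = -6 + (1/5)*0 = -6 + 0 = -6)
r(v) = 3/2 + v/4 (r(v) = 7/4 + ((v - 2) + v/v)/4 = 7/4 + ((-2 + v) + 1)/4 = 7/4 + (-1 + v)/4 = 7/4 + (-1/4 + v/4) = 3/2 + v/4)
K(n) = 4/3 (K(n) = 8/(1 - 1*(-5)) = 8/(1 + 5) = 8/6 = 8*(1/6) = 4/3)
K(-7) + 19*r(S(4)) = 4/3 + 19*(3/2 + (1/4)*(-6)) = 4/3 + 19*(3/2 - 3/2) = 4/3 + 19*0 = 4/3 + 0 = 4/3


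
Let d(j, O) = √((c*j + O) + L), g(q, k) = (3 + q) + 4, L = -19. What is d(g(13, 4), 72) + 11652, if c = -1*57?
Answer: 11652 + I*√1087 ≈ 11652.0 + 32.97*I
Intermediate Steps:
c = -57
g(q, k) = 7 + q
d(j, O) = √(-19 + O - 57*j) (d(j, O) = √((-57*j + O) - 19) = √((O - 57*j) - 19) = √(-19 + O - 57*j))
d(g(13, 4), 72) + 11652 = √(-19 + 72 - 57*(7 + 13)) + 11652 = √(-19 + 72 - 57*20) + 11652 = √(-19 + 72 - 1140) + 11652 = √(-1087) + 11652 = I*√1087 + 11652 = 11652 + I*√1087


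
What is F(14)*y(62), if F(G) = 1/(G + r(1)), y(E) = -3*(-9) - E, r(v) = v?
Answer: -7/3 ≈ -2.3333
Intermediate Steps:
y(E) = 27 - E
F(G) = 1/(1 + G) (F(G) = 1/(G + 1) = 1/(1 + G))
F(14)*y(62) = (27 - 1*62)/(1 + 14) = (27 - 62)/15 = (1/15)*(-35) = -7/3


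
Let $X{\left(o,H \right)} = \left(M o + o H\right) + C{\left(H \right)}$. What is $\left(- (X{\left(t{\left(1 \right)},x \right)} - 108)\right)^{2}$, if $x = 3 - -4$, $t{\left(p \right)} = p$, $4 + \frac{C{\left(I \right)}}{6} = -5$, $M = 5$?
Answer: $22500$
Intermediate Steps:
$C{\left(I \right)} = -54$ ($C{\left(I \right)} = -24 + 6 \left(-5\right) = -24 - 30 = -54$)
$x = 7$ ($x = 3 + 4 = 7$)
$X{\left(o,H \right)} = -54 + 5 o + H o$ ($X{\left(o,H \right)} = \left(5 o + o H\right) - 54 = \left(5 o + H o\right) - 54 = -54 + 5 o + H o$)
$\left(- (X{\left(t{\left(1 \right)},x \right)} - 108)\right)^{2} = \left(- (\left(-54 + 5 \cdot 1 + 7 \cdot 1\right) - 108)\right)^{2} = \left(- (\left(-54 + 5 + 7\right) - 108)\right)^{2} = \left(- (-42 - 108)\right)^{2} = \left(\left(-1\right) \left(-150\right)\right)^{2} = 150^{2} = 22500$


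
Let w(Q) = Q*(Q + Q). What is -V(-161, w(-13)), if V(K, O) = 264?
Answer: -264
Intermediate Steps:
w(Q) = 2*Q**2 (w(Q) = Q*(2*Q) = 2*Q**2)
-V(-161, w(-13)) = -1*264 = -264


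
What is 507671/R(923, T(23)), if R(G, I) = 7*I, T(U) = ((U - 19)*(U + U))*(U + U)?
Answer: 507671/59248 ≈ 8.5686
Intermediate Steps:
T(U) = 4*U**2*(-19 + U) (T(U) = ((-19 + U)*(2*U))*(2*U) = (2*U*(-19 + U))*(2*U) = 4*U**2*(-19 + U))
507671/R(923, T(23)) = 507671/((7*(4*23**2*(-19 + 23)))) = 507671/((7*(4*529*4))) = 507671/((7*8464)) = 507671/59248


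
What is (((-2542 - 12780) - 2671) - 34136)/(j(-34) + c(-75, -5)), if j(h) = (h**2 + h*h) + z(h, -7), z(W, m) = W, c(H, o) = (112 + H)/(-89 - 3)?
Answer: -435988/19049 ≈ -22.888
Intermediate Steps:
c(H, o) = -28/23 - H/92 (c(H, o) = (112 + H)/(-92) = (112 + H)*(-1/92) = -28/23 - H/92)
j(h) = h + 2*h**2 (j(h) = (h**2 + h*h) + h = (h**2 + h**2) + h = 2*h**2 + h = h + 2*h**2)
(((-2542 - 12780) - 2671) - 34136)/(j(-34) + c(-75, -5)) = (((-2542 - 12780) - 2671) - 34136)/(-34*(1 + 2*(-34)) + (-28/23 - 1/92*(-75))) = ((-15322 - 2671) - 34136)/(-34*(1 - 68) + (-28/23 + 75/92)) = (-17993 - 34136)/(-34*(-67) - 37/92) = -52129/(2278 - 37/92) = -52129/209539/92 = -52129*92/209539 = -435988/19049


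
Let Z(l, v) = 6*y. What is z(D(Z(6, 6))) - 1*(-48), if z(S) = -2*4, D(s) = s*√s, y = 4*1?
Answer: 40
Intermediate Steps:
y = 4
Z(l, v) = 24 (Z(l, v) = 6*4 = 24)
D(s) = s^(3/2)
z(S) = -8
z(D(Z(6, 6))) - 1*(-48) = -8 - 1*(-48) = -8 + 48 = 40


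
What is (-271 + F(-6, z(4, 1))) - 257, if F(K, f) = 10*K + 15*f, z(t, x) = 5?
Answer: -513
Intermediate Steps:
(-271 + F(-6, z(4, 1))) - 257 = (-271 + (10*(-6) + 15*5)) - 257 = (-271 + (-60 + 75)) - 257 = (-271 + 15) - 257 = -256 - 257 = -513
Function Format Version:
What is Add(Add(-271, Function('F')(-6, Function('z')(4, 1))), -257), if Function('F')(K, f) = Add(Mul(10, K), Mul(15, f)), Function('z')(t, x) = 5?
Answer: -513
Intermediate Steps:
Add(Add(-271, Function('F')(-6, Function('z')(4, 1))), -257) = Add(Add(-271, Add(Mul(10, -6), Mul(15, 5))), -257) = Add(Add(-271, Add(-60, 75)), -257) = Add(Add(-271, 15), -257) = Add(-256, -257) = -513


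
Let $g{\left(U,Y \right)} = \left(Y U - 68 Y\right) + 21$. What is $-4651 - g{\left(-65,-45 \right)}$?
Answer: $-10657$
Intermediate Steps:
$g{\left(U,Y \right)} = 21 - 68 Y + U Y$ ($g{\left(U,Y \right)} = \left(U Y - 68 Y\right) + 21 = \left(- 68 Y + U Y\right) + 21 = 21 - 68 Y + U Y$)
$-4651 - g{\left(-65,-45 \right)} = -4651 - \left(21 - -3060 - -2925\right) = -4651 - \left(21 + 3060 + 2925\right) = -4651 - 6006 = -10657$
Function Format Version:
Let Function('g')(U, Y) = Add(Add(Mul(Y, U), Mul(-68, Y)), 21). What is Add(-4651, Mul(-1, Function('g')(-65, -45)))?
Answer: -10657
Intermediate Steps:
Function('g')(U, Y) = Add(21, Mul(-68, Y), Mul(U, Y)) (Function('g')(U, Y) = Add(Add(Mul(U, Y), Mul(-68, Y)), 21) = Add(Add(Mul(-68, Y), Mul(U, Y)), 21) = Add(21, Mul(-68, Y), Mul(U, Y)))
Add(-4651, Mul(-1, Function('g')(-65, -45))) = Add(-4651, Mul(-1, Add(21, Mul(-68, -45), Mul(-65, -45)))) = Add(-4651, Mul(-1, Add(21, 3060, 2925))) = Add(-4651, Mul(-1, 6006)) = Add(-4651, -6006) = -10657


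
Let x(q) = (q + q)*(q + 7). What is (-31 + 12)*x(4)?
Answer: -1672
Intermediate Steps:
x(q) = 2*q*(7 + q) (x(q) = (2*q)*(7 + q) = 2*q*(7 + q))
(-31 + 12)*x(4) = (-31 + 12)*(2*4*(7 + 4)) = -38*4*11 = -19*88 = -1672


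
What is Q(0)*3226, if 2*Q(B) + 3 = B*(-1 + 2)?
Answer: -4839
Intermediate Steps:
Q(B) = -3/2 + B/2 (Q(B) = -3/2 + (B*(-1 + 2))/2 = -3/2 + (B*1)/2 = -3/2 + B/2)
Q(0)*3226 = (-3/2 + (1/2)*0)*3226 = (-3/2 + 0)*3226 = -3/2*3226 = -4839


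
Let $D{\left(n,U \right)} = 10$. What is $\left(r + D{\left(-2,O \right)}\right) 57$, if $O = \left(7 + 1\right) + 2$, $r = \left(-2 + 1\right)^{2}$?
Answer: $627$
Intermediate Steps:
$r = 1$ ($r = \left(-1\right)^{2} = 1$)
$O = 10$ ($O = 8 + 2 = 10$)
$\left(r + D{\left(-2,O \right)}\right) 57 = \left(1 + 10\right) 57 = 11 \cdot 57 = 627$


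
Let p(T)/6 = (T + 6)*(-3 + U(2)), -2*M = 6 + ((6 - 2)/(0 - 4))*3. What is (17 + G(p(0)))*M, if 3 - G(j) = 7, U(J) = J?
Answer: -39/2 ≈ -19.500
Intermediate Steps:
M = -3/2 (M = -(6 + ((6 - 2)/(0 - 4))*3)/2 = -(6 + (4/(-4))*3)/2 = -(6 + (4*(-1/4))*3)/2 = -(6 - 1*3)/2 = -(6 - 3)/2 = -1/2*3 = -3/2 ≈ -1.5000)
p(T) = -36 - 6*T (p(T) = 6*((T + 6)*(-3 + 2)) = 6*((6 + T)*(-1)) = 6*(-6 - T) = -36 - 6*T)
G(j) = -4 (G(j) = 3 - 1*7 = 3 - 7 = -4)
(17 + G(p(0)))*M = (17 - 4)*(-3/2) = 13*(-3/2) = -39/2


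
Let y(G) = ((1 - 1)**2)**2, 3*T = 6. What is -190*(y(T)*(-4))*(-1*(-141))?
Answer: 0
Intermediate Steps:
T = 2 (T = (1/3)*6 = 2)
y(G) = 0 (y(G) = (0**2)**2 = 0**2 = 0)
-190*(y(T)*(-4))*(-1*(-141)) = -190*(0*(-4))*(-1*(-141)) = -190*0*141 = -0*141 = -1*0 = 0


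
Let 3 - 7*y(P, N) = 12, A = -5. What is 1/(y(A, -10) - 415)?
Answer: -7/2914 ≈ -0.0024022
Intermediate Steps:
y(P, N) = -9/7 (y(P, N) = 3/7 - ⅐*12 = 3/7 - 12/7 = -9/7)
1/(y(A, -10) - 415) = 1/(-9/7 - 415) = 1/(-2914/7) = -7/2914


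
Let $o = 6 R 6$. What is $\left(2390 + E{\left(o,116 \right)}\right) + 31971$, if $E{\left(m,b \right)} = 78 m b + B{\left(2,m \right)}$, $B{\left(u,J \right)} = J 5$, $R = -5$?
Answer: $-1595179$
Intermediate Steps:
$B{\left(u,J \right)} = 5 J$
$o = -180$ ($o = 6 \left(-5\right) 6 = \left(-30\right) 6 = -180$)
$E{\left(m,b \right)} = 5 m + 78 b m$ ($E{\left(m,b \right)} = 78 m b + 5 m = 78 b m + 5 m = 5 m + 78 b m$)
$\left(2390 + E{\left(o,116 \right)}\right) + 31971 = \left(2390 - 180 \left(5 + 78 \cdot 116\right)\right) + 31971 = \left(2390 - 180 \left(5 + 9048\right)\right) + 31971 = \left(2390 - 1629540\right) + 31971 = -1627150 + 31971 = -1595179$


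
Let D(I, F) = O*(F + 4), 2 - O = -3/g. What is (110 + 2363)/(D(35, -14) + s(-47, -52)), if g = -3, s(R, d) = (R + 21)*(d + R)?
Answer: 2473/2564 ≈ 0.96451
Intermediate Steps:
s(R, d) = (21 + R)*(R + d)
O = 1 (O = 2 - (-3)/(-3) = 2 - (-3)*(-1)/3 = 2 - 1*1 = 2 - 1 = 1)
D(I, F) = 4 + F (D(I, F) = 1*(F + 4) = 1*(4 + F) = 4 + F)
(110 + 2363)/(D(35, -14) + s(-47, -52)) = (110 + 2363)/((4 - 14) + ((-47)² + 21*(-47) + 21*(-52) - 47*(-52))) = 2473/(-10 + (2209 - 987 - 1092 + 2444)) = 2473/(-10 + 2574) = 2473/2564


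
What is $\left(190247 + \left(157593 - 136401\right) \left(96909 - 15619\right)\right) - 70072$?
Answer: $1722817855$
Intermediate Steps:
$\left(190247 + \left(157593 - 136401\right) \left(96909 - 15619\right)\right) - 70072 = \left(190247 + 21192 \cdot 81290\right) - 70072 = \left(190247 + 1722697680\right) - 70072 = 1722887927 - 70072 = 1722817855$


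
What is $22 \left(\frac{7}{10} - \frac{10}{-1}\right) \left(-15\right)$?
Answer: $-3531$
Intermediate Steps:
$22 \left(\frac{7}{10} - \frac{10}{-1}\right) \left(-15\right) = 22 \left(7 \cdot \frac{1}{10} - -10\right) \left(-15\right) = 22 \left(\frac{7}{10} + 10\right) \left(-15\right) = 22 \cdot \frac{107}{10} \left(-15\right) = \frac{1177}{5} \left(-15\right) = -3531$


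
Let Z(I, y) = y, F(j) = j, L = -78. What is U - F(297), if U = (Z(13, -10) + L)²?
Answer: 7447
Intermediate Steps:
U = 7744 (U = (-10 - 78)² = (-88)² = 7744)
U - F(297) = 7744 - 1*297 = 7744 - 297 = 7447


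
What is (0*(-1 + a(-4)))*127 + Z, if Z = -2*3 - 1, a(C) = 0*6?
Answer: -7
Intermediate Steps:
a(C) = 0
Z = -7 (Z = -6 - 1 = -7)
(0*(-1 + a(-4)))*127 + Z = (0*(-1 + 0))*127 - 7 = (0*(-1))*127 - 7 = 0*127 - 7 = 0 - 7 = -7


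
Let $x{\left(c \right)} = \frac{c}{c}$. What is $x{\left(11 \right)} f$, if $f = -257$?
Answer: $-257$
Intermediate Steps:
$x{\left(c \right)} = 1$
$x{\left(11 \right)} f = 1 \left(-257\right) = -257$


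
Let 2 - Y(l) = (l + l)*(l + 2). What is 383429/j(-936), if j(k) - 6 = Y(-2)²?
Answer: 383429/10 ≈ 38343.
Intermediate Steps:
Y(l) = 2 - 2*l*(2 + l) (Y(l) = 2 - (l + l)*(l + 2) = 2 - 2*l*(2 + l))
j(k) = 10 (j(k) = 6 + (2 - 4*(-2) - 2*(-2)²)² = 6 + (2 + 8 - 2*4)² = 6 + (2 + 8 - 8)² = 6 + 2² = 6 + 4 = 10)
383429/j(-936) = 383429/10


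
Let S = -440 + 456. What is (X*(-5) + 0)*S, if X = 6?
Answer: -480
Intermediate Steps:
S = 16
(X*(-5) + 0)*S = (6*(-5) + 0)*16 = (-30 + 0)*16 = -30*16 = -480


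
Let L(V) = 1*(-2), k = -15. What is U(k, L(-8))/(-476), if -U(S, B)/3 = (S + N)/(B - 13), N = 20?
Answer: -1/476 ≈ -0.0021008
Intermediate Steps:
L(V) = -2
U(S, B) = -3*(20 + S)/(-13 + B) (U(S, B) = -3*(S + 20)/(B - 13) = -3*(20 + S)/(-13 + B))
U(k, L(-8))/(-476) = (3*(-20 - 1*(-15))/(-13 - 2))/(-476) = (3*(-20 + 15)/(-15))*(-1/476) = (3*(-1/15)*(-5))*(-1/476) = 1*(-1/476) = -1/476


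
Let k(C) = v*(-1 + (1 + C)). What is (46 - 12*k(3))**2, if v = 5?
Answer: 17956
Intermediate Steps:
k(C) = 5*C (k(C) = 5*(-1 + (1 + C)) = 5*C)
(46 - 12*k(3))**2 = (46 - 60*3)**2 = (46 - 12*15)**2 = (46 - 180)**2 = (-134)**2 = 17956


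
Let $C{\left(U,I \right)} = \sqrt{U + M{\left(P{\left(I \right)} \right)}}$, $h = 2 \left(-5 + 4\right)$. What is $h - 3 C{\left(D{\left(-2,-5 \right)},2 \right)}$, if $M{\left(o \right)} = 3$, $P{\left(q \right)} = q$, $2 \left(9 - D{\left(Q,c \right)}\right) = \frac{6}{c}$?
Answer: $-2 - \frac{9 \sqrt{35}}{5} \approx -12.649$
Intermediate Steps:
$D{\left(Q,c \right)} = 9 - \frac{3}{c}$ ($D{\left(Q,c \right)} = 9 - \frac{6 \frac{1}{c}}{2} = 9 - \frac{3}{c}$)
$h = -2$ ($h = 2 \left(-1\right) = -2$)
$C{\left(U,I \right)} = \sqrt{3 + U}$ ($C{\left(U,I \right)} = \sqrt{U + 3} = \sqrt{3 + U}$)
$h - 3 C{\left(D{\left(-2,-5 \right)},2 \right)} = -2 - 3 \sqrt{3 + \left(9 - \frac{3}{-5}\right)} = -2 - 3 \sqrt{3 + \left(9 - - \frac{3}{5}\right)} = -2 - 3 \sqrt{3 + \left(9 + \frac{3}{5}\right)} = -2 - 3 \sqrt{3 + \frac{48}{5}} = -2 - 3 \sqrt{\frac{63}{5}} = -2 - 3 \frac{3 \sqrt{35}}{5} = -2 - \frac{9 \sqrt{35}}{5}$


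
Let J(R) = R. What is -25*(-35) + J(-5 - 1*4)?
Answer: 866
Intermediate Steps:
-25*(-35) + J(-5 - 1*4) = -25*(-35) + (-5 - 1*4) = 875 + (-5 - 4) = 875 - 9 = 866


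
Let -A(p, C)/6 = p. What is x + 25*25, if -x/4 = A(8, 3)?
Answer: 817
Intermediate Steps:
A(p, C) = -6*p
x = 192 (x = -(-24)*8 = -4*(-48) = 192)
x + 25*25 = 192 + 25*25 = 192 + 625 = 817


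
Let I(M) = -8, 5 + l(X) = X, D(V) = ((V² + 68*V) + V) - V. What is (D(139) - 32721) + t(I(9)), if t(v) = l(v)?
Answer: -3961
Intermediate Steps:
D(V) = V² + 68*V (D(V) = (V² + 69*V) - V = V² + 68*V)
l(X) = -5 + X
t(v) = -5 + v
(D(139) - 32721) + t(I(9)) = (139*(68 + 139) - 32721) + (-5 - 8) = (139*207 - 32721) - 13 = (28773 - 32721) - 13 = -3948 - 13 = -3961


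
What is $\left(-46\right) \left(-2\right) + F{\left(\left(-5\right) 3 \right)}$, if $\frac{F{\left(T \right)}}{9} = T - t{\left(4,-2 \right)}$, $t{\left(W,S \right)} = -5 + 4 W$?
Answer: $-142$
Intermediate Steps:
$F{\left(T \right)} = -99 + 9 T$ ($F{\left(T \right)} = 9 \left(T - \left(-5 + 4 \cdot 4\right)\right) = 9 \left(T - \left(-5 + 16\right)\right) = 9 \left(T - 11\right) = 9 \left(-11 + T\right) = -99 + 9 T$)
$\left(-46\right) \left(-2\right) + F{\left(\left(-5\right) 3 \right)} = \left(-46\right) \left(-2\right) + \left(-99 + 9 \left(\left(-5\right) 3\right)\right) = 92 + \left(-99 + 9 \left(-15\right)\right) = 92 - 234 = -142$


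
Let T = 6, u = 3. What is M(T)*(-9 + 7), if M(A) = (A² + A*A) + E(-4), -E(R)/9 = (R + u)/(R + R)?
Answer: -567/4 ≈ -141.75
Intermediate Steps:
E(R) = -9*(3 + R)/(2*R) (E(R) = -9*(R + 3)/(R + R) = -9*(3 + R)/(2*R))
M(A) = -9/8 + 2*A² (M(A) = (A² + A*A) + (9/2)*(-3 - 1*(-4))/(-4) = (A² + A²) + (9/2)*(-¼)*(-3 + 4) = 2*A² + (9/2)*(-¼)*1 = 2*A² - 9/8 = -9/8 + 2*A²)
M(T)*(-9 + 7) = (-9/8 + 2*6²)*(-9 + 7) = (-9/8 + 2*36)*(-2) = (-9/8 + 72)*(-2) = (567/8)*(-2) = -567/4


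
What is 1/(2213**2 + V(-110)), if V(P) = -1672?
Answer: 1/4895697 ≈ 2.0426e-7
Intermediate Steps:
1/(2213**2 + V(-110)) = 1/(2213**2 - 1672) = 1/(4897369 - 1672) = 1/4895697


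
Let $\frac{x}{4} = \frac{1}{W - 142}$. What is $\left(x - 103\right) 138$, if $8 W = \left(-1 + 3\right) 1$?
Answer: $- \frac{2687182}{189} \approx -14218.0$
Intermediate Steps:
$W = \frac{1}{4}$ ($W = \frac{\left(-1 + 3\right) 1}{8} = \frac{2 \cdot 1}{8} = \frac{1}{8} \cdot 2 = \frac{1}{4} \approx 0.25$)
$x = - \frac{16}{567}$ ($x = \frac{4}{\frac{1}{4} - 142} = \frac{4}{- \frac{567}{4}} = 4 \left(- \frac{4}{567}\right) = - \frac{16}{567} \approx -0.028219$)
$\left(x - 103\right) 138 = \left(- \frac{16}{567} - 103\right) 138 = \left(- \frac{58417}{567}\right) 138 = - \frac{2687182}{189}$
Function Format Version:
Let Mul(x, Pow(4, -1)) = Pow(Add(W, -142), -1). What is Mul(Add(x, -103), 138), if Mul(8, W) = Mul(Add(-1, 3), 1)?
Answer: Rational(-2687182, 189) ≈ -14218.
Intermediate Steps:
W = Rational(1, 4) (W = Mul(Rational(1, 8), Mul(Add(-1, 3), 1)) = Mul(Rational(1, 8), Mul(2, 1)) = Mul(Rational(1, 8), 2) = Rational(1, 4) ≈ 0.25000)
x = Rational(-16, 567) (x = Mul(4, Pow(Add(Rational(1, 4), -142), -1)) = Mul(4, Pow(Rational(-567, 4), -1)) = Mul(4, Rational(-4, 567)) = Rational(-16, 567) ≈ -0.028219)
Mul(Add(x, -103), 138) = Mul(Add(Rational(-16, 567), -103), 138) = Mul(Rational(-58417, 567), 138) = Rational(-2687182, 189)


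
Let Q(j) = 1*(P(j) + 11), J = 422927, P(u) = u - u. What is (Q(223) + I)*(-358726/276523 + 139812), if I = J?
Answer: 16351153129603100/276523 ≈ 5.9131e+10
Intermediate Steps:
P(u) = 0
Q(j) = 11 (Q(j) = 1*(0 + 11) = 1*11 = 11)
I = 422927
(Q(223) + I)*(-358726/276523 + 139812) = (11 + 422927)*(-358726/276523 + 139812) = 422938*(-358726*1/276523 + 139812) = 422938*(-358726/276523 + 139812) = 422938*(38660874950/276523) = 16351153129603100/276523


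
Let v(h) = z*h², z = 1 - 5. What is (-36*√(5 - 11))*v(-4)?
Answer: 2304*I*√6 ≈ 5643.6*I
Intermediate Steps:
z = -4
v(h) = -4*h²
(-36*√(5 - 11))*v(-4) = (-36*√(5 - 11))*(-4*(-4)²) = (-36*I*√6)*(-4*16) = -36*I*√6*(-64) = 2304*I*√6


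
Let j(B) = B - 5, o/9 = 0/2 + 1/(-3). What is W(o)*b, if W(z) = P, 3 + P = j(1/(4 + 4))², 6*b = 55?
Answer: 24365/128 ≈ 190.35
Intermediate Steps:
b = 55/6 (b = (⅙)*55 = 55/6 ≈ 9.1667)
o = -3 (o = 9*(0/2 + 1/(-3)) = 9*(0*(½) + 1*(-⅓)) = 9*(0 - ⅓) = 9*(-⅓) = -3)
j(B) = -5 + B
P = 1329/64 (P = -3 + (-5 + 1/(4 + 4))² = -3 + (-5 + 1/8)² = -3 + (-5 + ⅛)² = -3 + (-39/8)² = -3 + 1521/64 = 1329/64 ≈ 20.766)
W(z) = 1329/64
W(o)*b = (1329/64)*(55/6) = 24365/128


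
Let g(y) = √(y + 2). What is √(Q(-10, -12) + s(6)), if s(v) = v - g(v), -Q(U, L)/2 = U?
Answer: √(26 - 2*√2) ≈ 4.8137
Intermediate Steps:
g(y) = √(2 + y)
Q(U, L) = -2*U
s(v) = v - √(2 + v)
√(Q(-10, -12) + s(6)) = √(-2*(-10) + (6 - √(2 + 6))) = √(20 + (6 - √8)) = √(20 + (6 - 2*√2)) = √(26 - 2*√2)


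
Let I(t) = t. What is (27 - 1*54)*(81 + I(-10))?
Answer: -1917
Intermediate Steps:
(27 - 1*54)*(81 + I(-10)) = (27 - 1*54)*(81 - 10) = (27 - 54)*71 = -27*71 = -1917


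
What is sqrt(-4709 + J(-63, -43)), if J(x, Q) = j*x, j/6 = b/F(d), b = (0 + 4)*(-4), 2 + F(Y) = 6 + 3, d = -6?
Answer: I*sqrt(3845) ≈ 62.008*I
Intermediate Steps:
F(Y) = 7 (F(Y) = -2 + (6 + 3) = -2 + 9 = 7)
b = -16 (b = 4*(-4) = -16)
j = -96/7 (j = 6*(-16/7) = -96/7 ≈ -13.714)
J(x, Q) = -96*x/7
sqrt(-4709 + J(-63, -43)) = sqrt(-4709 - 96/7*(-63)) = sqrt(-4709 + 864) = sqrt(-3845) = I*sqrt(3845)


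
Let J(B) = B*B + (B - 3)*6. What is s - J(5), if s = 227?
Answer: 190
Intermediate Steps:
J(B) = -18 + B² + 6*B (J(B) = B² + (-3 + B)*6 = B² + (-18 + 6*B) = -18 + B² + 6*B)
s - J(5) = 227 - (-18 + 5² + 6*5) = 227 - (-18 + 25 + 30) = 227 - 1*37 = 227 - 37 = 190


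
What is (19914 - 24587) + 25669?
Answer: 20996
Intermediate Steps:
(19914 - 24587) + 25669 = -4673 + 25669 = 20996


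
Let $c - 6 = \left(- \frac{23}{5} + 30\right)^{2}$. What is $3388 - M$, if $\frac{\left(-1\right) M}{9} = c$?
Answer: $\frac{231211}{25} \approx 9248.4$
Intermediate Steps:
$c = \frac{16279}{25}$ ($c = 6 + \left(- \frac{23}{5} + 30\right)^{2} = 6 + \left(\frac{127}{5}\right)^{2} = 6 + \frac{16129}{25} = \frac{16279}{25} \approx 651.16$)
$M = - \frac{146511}{25}$ ($M = \left(-9\right) \frac{16279}{25} = - \frac{146511}{25} \approx -5860.4$)
$3388 - M = 3388 - - \frac{146511}{25} = 3388 + \frac{146511}{25} = \frac{231211}{25}$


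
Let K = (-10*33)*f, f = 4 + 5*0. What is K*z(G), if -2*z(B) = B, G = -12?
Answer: -7920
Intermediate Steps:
f = 4 (f = 4 + 0 = 4)
z(B) = -B/2
K = -1320 (K = -10*33*4 = -330*4 = -1320)
K*z(G) = -(-660)*(-12) = -1320*6 = -7920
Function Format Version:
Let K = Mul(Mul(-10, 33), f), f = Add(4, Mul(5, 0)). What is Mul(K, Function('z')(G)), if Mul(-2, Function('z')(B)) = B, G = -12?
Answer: -7920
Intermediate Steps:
f = 4 (f = Add(4, 0) = 4)
Function('z')(B) = Mul(Rational(-1, 2), B)
K = -1320 (K = Mul(Mul(-10, 33), 4) = Mul(-330, 4) = -1320)
Mul(K, Function('z')(G)) = Mul(-1320, Mul(Rational(-1, 2), -12)) = Mul(-1320, 6) = -7920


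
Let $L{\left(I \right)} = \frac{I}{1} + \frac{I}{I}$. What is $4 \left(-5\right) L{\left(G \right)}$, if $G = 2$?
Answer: $-60$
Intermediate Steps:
$L{\left(I \right)} = 1 + I$ ($L{\left(I \right)} = I 1 + 1 = I + 1 = 1 + I$)
$4 \left(-5\right) L{\left(G \right)} = 4 \left(-5\right) \left(1 + 2\right) = \left(-20\right) 3 = -60$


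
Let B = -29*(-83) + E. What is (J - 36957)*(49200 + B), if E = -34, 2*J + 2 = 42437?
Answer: -1623466467/2 ≈ -8.1173e+8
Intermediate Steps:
J = 42435/2 (J = -1 + (½)*42437 = -1 + 42437/2 = 42435/2 ≈ 21218.)
B = 2373 (B = -29*(-83) - 34 = 2407 - 34 = 2373)
(J - 36957)*(49200 + B) = (42435/2 - 36957)*(49200 + 2373) = -31479/2*51573 = -1623466467/2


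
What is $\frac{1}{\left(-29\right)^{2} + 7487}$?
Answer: $\frac{1}{8328} \approx 0.00012008$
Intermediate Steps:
$\frac{1}{\left(-29\right)^{2} + 7487} = \frac{1}{841 + 7487} = \frac{1}{8328}$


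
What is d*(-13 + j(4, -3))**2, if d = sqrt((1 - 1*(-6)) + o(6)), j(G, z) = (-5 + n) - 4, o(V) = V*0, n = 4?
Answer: 324*sqrt(7) ≈ 857.22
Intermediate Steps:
o(V) = 0
j(G, z) = -5 (j(G, z) = (-5 + 4) - 4 = -1 - 4 = -5)
d = sqrt(7) (d = sqrt((1 - 1*(-6)) + 0) = sqrt((1 + 6) + 0) = sqrt(7 + 0) = sqrt(7) ≈ 2.6458)
d*(-13 + j(4, -3))**2 = sqrt(7)*(-13 - 5)**2 = sqrt(7)*(-18)**2 = sqrt(7)*324 = 324*sqrt(7)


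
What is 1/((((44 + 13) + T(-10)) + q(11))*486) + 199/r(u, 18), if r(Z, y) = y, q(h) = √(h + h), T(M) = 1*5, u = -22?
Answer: 5133917/464373 - √22/1857492 ≈ 11.056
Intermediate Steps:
T(M) = 5
q(h) = √2*√h (q(h) = √(2*h) = √2*√h)
1/((((44 + 13) + T(-10)) + q(11))*486) + 199/r(u, 18) = 1/((((44 + 13) + 5) + √2*√11)*486) + 199/18 = (1/486)/((57 + 5) + √22) + 199*(1/18) = (1/486)/(62 + √22) + 199/18 = 1/(486*(62 + √22)) + 199/18 = 199/18 + 1/(486*(62 + √22))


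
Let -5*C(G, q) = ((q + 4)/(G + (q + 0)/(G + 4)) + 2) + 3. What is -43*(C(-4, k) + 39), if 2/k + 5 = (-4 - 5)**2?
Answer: -1634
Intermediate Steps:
k = 1/38 (k = 2/(-5 + (-4 - 5)**2) = 2/(-5 + (-9)**2) = 2/(-5 + 81) = 2/76 = 2*(1/76) = 1/38 ≈ 0.026316)
C(G, q) = -1 - (4 + q)/(5*(G + q/(4 + G))) (C(G, q) = -(((q + 4)/(G + (q + 0)/(G + 4)) + 2) + 3)/5 = -(((4 + q)/(G + q/(4 + G)) + 2) + 3)/5 = -((2 + (4 + q)/(G + q/(4 + G))) + 3)/5 = -(5 + (4 + q)/(G + q/(4 + G)))/5 = -1 - (4 + q)/(5*(G + q/(4 + G))))
-43*(C(-4, k) + 39) = -43*((-16 - 24*(-4) - 9*1/38 - 5*(-4)**2 - 1*(-4)*1/38)/(5*(1/38 + (-4)**2 + 4*(-4))) + 39) = -43*((-16 + 96 - 9/38 - 5*16 + 2/19)/(5*(1/38 + 16 - 16)) + 39) = -43*((-16 + 96 - 9/38 - 80 + 2/19)/(5*(1/38)) + 39) = -43*((1/5)*38*(-5/38) + 39) = -43*(-1 + 39) = -43*38 = -1634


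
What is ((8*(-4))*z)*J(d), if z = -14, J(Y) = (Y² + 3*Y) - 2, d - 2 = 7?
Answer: 47488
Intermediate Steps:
d = 9 (d = 2 + 7 = 9)
J(Y) = -2 + Y² + 3*Y
((8*(-4))*z)*J(d) = ((8*(-4))*(-14))*(-2 + 9² + 3*9) = (-32*(-14))*(-2 + 81 + 27) = 448*106 = 47488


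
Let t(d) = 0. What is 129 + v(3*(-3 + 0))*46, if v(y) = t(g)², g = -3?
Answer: 129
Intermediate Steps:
v(y) = 0 (v(y) = 0² = 0)
129 + v(3*(-3 + 0))*46 = 129 + 0*46 = 129 + 0 = 129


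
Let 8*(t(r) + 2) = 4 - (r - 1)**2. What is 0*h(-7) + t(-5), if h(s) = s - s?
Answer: -6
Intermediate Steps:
t(r) = -3/2 - (-1 + r)**2/8 (t(r) = -2 + (4 - (r - 1)**2)/8 = -2 + (4 - (-1 + r)**2)/8 = -2 + (1/2 - (-1 + r)**2/8) = -3/2 - (-1 + r)**2/8)
h(s) = 0
0*h(-7) + t(-5) = 0*0 + (-3/2 - (-1 - 5)**2/8) = 0 + (-3/2 - 1/8*(-6)**2) = 0 + (-3/2 - 1/8*36) = 0 + (-3/2 - 9/2) = 0 - 6 = -6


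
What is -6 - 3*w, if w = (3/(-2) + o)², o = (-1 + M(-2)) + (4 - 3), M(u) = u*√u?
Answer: 45/4 - 18*I*√2 ≈ 11.25 - 25.456*I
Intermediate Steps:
M(u) = u^(3/2)
o = -2*I*√2 (o = (-1 + (-2)^(3/2)) + (4 - 3) = (-1 - 2*I*√2) + 1 = -2*I*√2 ≈ -2.8284*I)
w = (-3/2 - 2*I*√2)² (w = (3/(-2) - 2*I*√2)² = (3*(-½) - 2*I*√2)² = (-3/2 - 2*I*√2)² ≈ -5.75 + 8.4853*I)
-6 - 3*w = -6 - 3*(-23/4 + 6*I*√2) = -6 + (69/4 - 18*I*√2) = 45/4 - 18*I*√2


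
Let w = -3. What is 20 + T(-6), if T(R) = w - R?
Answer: 23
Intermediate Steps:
T(R) = -3 - R
20 + T(-6) = 20 + (-3 - 1*(-6)) = 20 + (-3 + 6) = 20 + 3 = 23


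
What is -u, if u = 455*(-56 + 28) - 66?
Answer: 12806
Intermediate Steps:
u = -12806 (u = 455*(-28) - 66 = -12740 - 66 = -12806)
-u = -1*(-12806) = 12806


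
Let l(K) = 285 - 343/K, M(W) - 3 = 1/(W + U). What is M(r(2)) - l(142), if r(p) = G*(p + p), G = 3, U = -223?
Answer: -8377053/29962 ≈ -279.59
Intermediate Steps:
r(p) = 6*p (r(p) = 3*(p + p) = 3*(2*p) = 6*p)
M(W) = 3 + 1/(-223 + W) (M(W) = 3 + 1/(W - 223) = 3 + 1/(-223 + W))
l(K) = 285 - 343/K
M(r(2)) - l(142) = (-668 + 3*(6*2))/(-223 + 6*2) - (285 - 343/142) = (-668 + 3*12)/(-223 + 12) - (285 - 343*1/142) = (-668 + 36)/(-211) - (285 - 343/142) = -1/211*(-632) - 1*40127/142 = 632/211 - 40127/142 = -8377053/29962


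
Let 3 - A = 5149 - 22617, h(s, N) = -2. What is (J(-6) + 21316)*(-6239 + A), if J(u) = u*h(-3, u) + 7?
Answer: 239634720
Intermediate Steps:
J(u) = 7 - 2*u (J(u) = u*(-2) + 7 = -2*u + 7 = 7 - 2*u)
A = 17471 (A = 3 - (5149 - 22617) = 3 - 1*(-17468) = 3 + 17468 = 17471)
(J(-6) + 21316)*(-6239 + A) = ((7 - 2*(-6)) + 21316)*(-6239 + 17471) = ((7 + 12) + 21316)*11232 = (19 + 21316)*11232 = 21335*11232 = 239634720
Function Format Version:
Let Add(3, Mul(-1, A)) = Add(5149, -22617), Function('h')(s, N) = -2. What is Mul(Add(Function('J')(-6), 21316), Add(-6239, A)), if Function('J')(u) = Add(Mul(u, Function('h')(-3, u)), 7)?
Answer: 239634720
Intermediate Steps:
Function('J')(u) = Add(7, Mul(-2, u)) (Function('J')(u) = Add(Mul(u, -2), 7) = Add(Mul(-2, u), 7) = Add(7, Mul(-2, u)))
A = 17471 (A = Add(3, Mul(-1, Add(5149, -22617))) = Add(3, Mul(-1, -17468)) = Add(3, 17468) = 17471)
Mul(Add(Function('J')(-6), 21316), Add(-6239, A)) = Mul(Add(Add(7, Mul(-2, -6)), 21316), Add(-6239, 17471)) = Mul(Add(Add(7, 12), 21316), 11232) = Mul(Add(19, 21316), 11232) = Mul(21335, 11232) = 239634720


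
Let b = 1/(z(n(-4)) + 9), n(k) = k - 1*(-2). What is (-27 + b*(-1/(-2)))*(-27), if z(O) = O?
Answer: 10179/14 ≈ 727.07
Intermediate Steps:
n(k) = 2 + k (n(k) = k + 2 = 2 + k)
b = ⅐ (b = 1/((2 - 4) + 9) = 1/(-2 + 9) = 1/7 = ⅐ ≈ 0.14286)
(-27 + b*(-1/(-2)))*(-27) = (-27 + (-1/(-2))/7)*(-27) = (-27 + (-1*(-½))/7)*(-27) = (-27 + (⅐)*(½))*(-27) = (-27 + 1/14)*(-27) = -377/14*(-27) = 10179/14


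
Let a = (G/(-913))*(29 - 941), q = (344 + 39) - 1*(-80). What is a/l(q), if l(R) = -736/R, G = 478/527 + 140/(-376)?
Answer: -699018417/2080496924 ≈ -0.33599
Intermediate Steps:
G = 26487/49538 (G = 478*(1/527) + 140*(-1/376) = 478/527 - 35/94 = 26487/49538 ≈ 0.53468)
q = 463 (q = 383 + 80 = 463)
a = 12078072/22614097 (a = ((26487/49538)/(-913))*(29 - 941) = ((26487/49538)*(-1/913))*(-912) = -26487/45228194*(-912) = 12078072/22614097 ≈ 0.53409)
a/l(q) = 12078072/(22614097*((-736/463))) = 12078072/(22614097*((-736*1/463))) = 12078072/(22614097*(-736/463)) = (12078072/22614097)*(-463/736) = -699018417/2080496924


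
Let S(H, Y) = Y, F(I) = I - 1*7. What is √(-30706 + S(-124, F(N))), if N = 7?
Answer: I*√30706 ≈ 175.23*I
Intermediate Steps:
F(I) = -7 + I (F(I) = I - 7 = -7 + I)
√(-30706 + S(-124, F(N))) = √(-30706 + (-7 + 7)) = √(-30706 + 0) = √(-30706) = I*√30706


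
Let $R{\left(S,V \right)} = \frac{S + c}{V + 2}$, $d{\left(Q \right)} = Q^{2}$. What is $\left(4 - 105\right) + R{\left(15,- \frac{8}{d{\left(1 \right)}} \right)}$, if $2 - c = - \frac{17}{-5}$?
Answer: $- \frac{1549}{15} \approx -103.27$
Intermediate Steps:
$c = - \frac{7}{5}$ ($c = 2 - - \frac{17}{-5} = 2 - \left(-17\right) \left(- \frac{1}{5}\right) = 2 - \frac{17}{5} = - \frac{7}{5} \approx -1.4$)
$R{\left(S,V \right)} = \frac{- \frac{7}{5} + S}{2 + V}$ ($R{\left(S,V \right)} = \frac{S - \frac{7}{5}}{V + 2} = \frac{- \frac{7}{5} + S}{2 + V}$)
$\left(4 - 105\right) + R{\left(15,- \frac{8}{d{\left(1 \right)}} \right)} = \left(4 - 105\right) + \frac{- \frac{7}{5} + 15}{2 - \frac{8}{1^{2}}} = -101 + \frac{1}{2 - \frac{8}{1}} \cdot \frac{68}{5} = -101 + \frac{1}{2 - 8} \cdot \frac{68}{5} = -101 + \frac{1}{-6} \cdot \frac{68}{5} = -101 - \frac{34}{15} = - \frac{1549}{15}$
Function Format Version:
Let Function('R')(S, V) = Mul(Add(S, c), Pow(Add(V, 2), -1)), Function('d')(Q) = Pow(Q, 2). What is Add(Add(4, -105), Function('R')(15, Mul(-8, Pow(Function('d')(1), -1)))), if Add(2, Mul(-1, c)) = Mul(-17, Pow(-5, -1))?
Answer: Rational(-1549, 15) ≈ -103.27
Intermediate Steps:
c = Rational(-7, 5) (c = Add(2, Mul(-1, Mul(-17, Pow(-5, -1)))) = Add(2, Mul(-1, Mul(-17, Rational(-1, 5)))) = Add(2, Mul(-1, Rational(17, 5))) = Add(2, Rational(-17, 5)) = Rational(-7, 5) ≈ -1.4000)
Function('R')(S, V) = Mul(Pow(Add(2, V), -1), Add(Rational(-7, 5), S)) (Function('R')(S, V) = Mul(Add(S, Rational(-7, 5)), Pow(Add(V, 2), -1)) = Mul(Add(Rational(-7, 5), S), Pow(Add(2, V), -1)) = Mul(Pow(Add(2, V), -1), Add(Rational(-7, 5), S)))
Add(Add(4, -105), Function('R')(15, Mul(-8, Pow(Function('d')(1), -1)))) = Add(Add(4, -105), Mul(Pow(Add(2, Mul(-8, Pow(Pow(1, 2), -1))), -1), Add(Rational(-7, 5), 15))) = Add(-101, Mul(Pow(Add(2, Mul(-8, Pow(1, -1))), -1), Rational(68, 5))) = Add(-101, Mul(Pow(Add(2, Mul(-8, 1)), -1), Rational(68, 5))) = Add(-101, Mul(Pow(Add(2, -8), -1), Rational(68, 5))) = Add(-101, Mul(Pow(-6, -1), Rational(68, 5))) = Add(-101, Mul(Rational(-1, 6), Rational(68, 5))) = Add(-101, Rational(-34, 15)) = Rational(-1549, 15)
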